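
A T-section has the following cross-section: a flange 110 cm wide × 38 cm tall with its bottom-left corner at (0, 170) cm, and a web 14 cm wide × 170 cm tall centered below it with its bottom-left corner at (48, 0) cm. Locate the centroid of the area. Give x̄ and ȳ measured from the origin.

x̄ = 55.00 cm, ȳ = 151.27 cm

web: A = 14 × 170 = 2380.00, centroid at (55.00, 85.00).
flange: A = 110 × 38 = 4180.00, centroid at (55.00, 189.00).
ΣA = 6560.00 cm²
ΣAx̄ = (2380.00)(55.00) + (4180.00)(55.00) = 360800.00 cm³
ΣAȳ = (2380.00)(85.00) + (4180.00)(189.00) = 992320.00 cm³
x̄ = 360800.00 / 6560.00 = 55.00 cm
ȳ = 992320.00 / 6560.00 = 151.27 cm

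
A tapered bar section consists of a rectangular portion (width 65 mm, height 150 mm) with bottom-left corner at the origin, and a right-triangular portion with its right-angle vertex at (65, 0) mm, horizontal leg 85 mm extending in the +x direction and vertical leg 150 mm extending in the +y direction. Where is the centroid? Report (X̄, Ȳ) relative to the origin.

rectangular portion: A = 65 × 150 = 9750.00, centroid at (32.50, 75.00).
triangular portion: A = ½·85·150 = 6375.00, centroid at (93.33, 50.00).
ΣA = 16125.00 mm²
ΣAX̄ = (9750.00)(32.50) + (6375.00)(93.33) = 911875.00 mm³
ΣAȲ = (9750.00)(75.00) + (6375.00)(50.00) = 1050000.00 mm³
X̄ = 911875.00 / 16125.00 = 56.55 mm
Ȳ = 1050000.00 / 16125.00 = 65.12 mm

X̄ = 56.55 mm, Ȳ = 65.12 mm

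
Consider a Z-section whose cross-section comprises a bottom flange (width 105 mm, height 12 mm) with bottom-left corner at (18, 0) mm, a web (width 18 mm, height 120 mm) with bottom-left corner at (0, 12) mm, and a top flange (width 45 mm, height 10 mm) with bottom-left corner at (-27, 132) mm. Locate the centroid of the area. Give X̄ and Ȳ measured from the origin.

Part | A | x̄ᵢ | ȳᵢ | A·x̄ᵢ | A·ȳᵢ
bottom flange | 1260.00 | 70.50 | 6.00 | 88830.00 | 7560.00
web | 2160.00 | 9.00 | 72.00 | 19440.00 | 155520.00
top flange | 450.00 | -4.50 | 137.00 | -2025.00 | 61650.00
Σ | 3870.00 |  |  | 106245.00 | 224730.00
X̄ = 106245.00 / 3870.00 = 27.45 mm
Ȳ = 224730.00 / 3870.00 = 58.07 mm

X̄ = 27.45 mm, Ȳ = 58.07 mm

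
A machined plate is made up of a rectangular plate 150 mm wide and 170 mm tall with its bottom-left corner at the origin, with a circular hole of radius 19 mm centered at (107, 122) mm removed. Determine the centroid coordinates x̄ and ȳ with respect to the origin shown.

Part | A | x̄ᵢ | ȳᵢ | A·x̄ᵢ | A·ȳᵢ
plate | 25500.00 | 75.00 | 85.00 | 1912500.00 | 2167500.00
hole | -1134.11 | 107.00 | 122.00 | -121350.30 | -138362.02
Σ | 24365.89 |  |  | 1791149.70 | 2029137.98
x̄ = 1791149.70 / 24365.89 = 73.51 mm
ȳ = 2029137.98 / 24365.89 = 83.28 mm

x̄ = 73.51 mm, ȳ = 83.28 mm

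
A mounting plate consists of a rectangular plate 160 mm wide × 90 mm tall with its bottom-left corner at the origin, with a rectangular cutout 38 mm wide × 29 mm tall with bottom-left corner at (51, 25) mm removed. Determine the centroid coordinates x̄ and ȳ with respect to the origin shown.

plate: A = 160 × 90 = 14400.00, centroid at (80.00, 45.00).
hole: A = −(38 × 29) = -1102.00, centroid at (70.00, 39.50).
ΣA = 13298.00 mm², ΣAx̄ = 1074860.00 mm³, ΣAȳ = 604471.00 mm³.
x̄ = 1074860.00/13298.00 = 80.83 mm; ȳ = 604471.00/13298.00 = 45.46 mm.

x̄ = 80.83 mm, ȳ = 45.46 mm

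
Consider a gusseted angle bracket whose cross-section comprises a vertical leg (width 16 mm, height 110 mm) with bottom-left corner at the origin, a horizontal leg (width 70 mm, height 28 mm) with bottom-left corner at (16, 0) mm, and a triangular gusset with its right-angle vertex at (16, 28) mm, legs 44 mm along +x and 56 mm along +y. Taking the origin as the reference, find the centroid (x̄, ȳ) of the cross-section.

x̄ = 30.66 mm, ȳ = 36.70 mm

Part | A | x̄ᵢ | ȳᵢ | A·x̄ᵢ | A·ȳᵢ
vertical leg | 1760.00 | 8.00 | 55.00 | 14080.00 | 96800.00
horizontal leg | 1960.00 | 51.00 | 14.00 | 99960.00 | 27440.00
gusset | 1232.00 | 30.67 | 46.67 | 37781.33 | 57493.33
Σ | 4952.00 |  |  | 151821.33 | 181733.33
x̄ = 151821.33 / 4952.00 = 30.66 mm
ȳ = 181733.33 / 4952.00 = 36.70 mm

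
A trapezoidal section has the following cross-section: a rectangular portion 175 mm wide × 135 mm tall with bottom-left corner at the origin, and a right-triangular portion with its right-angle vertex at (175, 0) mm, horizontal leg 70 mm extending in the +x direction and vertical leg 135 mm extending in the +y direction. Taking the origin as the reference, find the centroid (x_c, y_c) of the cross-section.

rectangular portion: A = 175 × 135 = 23625.00, centroid at (87.50, 67.50).
triangular portion: A = ½·70·135 = 4725.00, centroid at (198.33, 45.00).
ΣA = 28350.00 mm²
ΣAx_c = (23625.00)(87.50) + (4725.00)(198.33) = 3004312.50 mm³
ΣAy_c = (23625.00)(67.50) + (4725.00)(45.00) = 1807312.50 mm³
x_c = 3004312.50 / 28350.00 = 105.97 mm
y_c = 1807312.50 / 28350.00 = 63.75 mm

x_c = 105.97 mm, y_c = 63.75 mm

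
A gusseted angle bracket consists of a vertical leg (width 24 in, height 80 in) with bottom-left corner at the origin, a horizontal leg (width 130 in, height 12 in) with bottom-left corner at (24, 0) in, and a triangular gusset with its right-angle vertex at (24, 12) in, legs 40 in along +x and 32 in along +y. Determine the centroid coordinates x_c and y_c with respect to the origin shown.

vertical leg: A = 24 × 80 = 1920.00, centroid at (12.00, 40.00).
horizontal leg: A = 130 × 12 = 1560.00, centroid at (89.00, 6.00).
gusset: A = ½·40·32 = 640.00, centroid at (37.33, 22.67).
ΣA = 4120.00 in²
ΣAx_c = (1920.00)(12.00) + (1560.00)(89.00) + (640.00)(37.33) = 185773.33 in³
ΣAy_c = (1920.00)(40.00) + (1560.00)(6.00) + (640.00)(22.67) = 100666.67 in³
x_c = 185773.33 / 4120.00 = 45.09 in
y_c = 100666.67 / 4120.00 = 24.43 in

x_c = 45.09 in, y_c = 24.43 in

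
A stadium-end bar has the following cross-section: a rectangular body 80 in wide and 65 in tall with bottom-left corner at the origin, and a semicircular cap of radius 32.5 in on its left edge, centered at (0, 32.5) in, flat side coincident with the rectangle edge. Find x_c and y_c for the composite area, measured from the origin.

x_c = 26.99 in, y_c = 32.50 in

rectangular body: A = 80 × 65 = 5200.00, centroid at (40.00, 32.50).
semicircular end: A = ½π·32.5² = 1659.15, centroid at (-13.79, 32.50).
ΣA = 6859.15 in², ΣAx_c = 185114.58 in³, ΣAy_c = 222922.49 in³.
x_c = 185114.58/6859.15 = 26.99 in; y_c = 222922.49/6859.15 = 32.50 in.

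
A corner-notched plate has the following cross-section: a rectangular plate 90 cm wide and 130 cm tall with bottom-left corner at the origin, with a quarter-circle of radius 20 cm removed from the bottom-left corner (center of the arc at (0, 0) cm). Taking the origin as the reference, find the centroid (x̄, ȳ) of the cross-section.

x̄ = 46.01 cm, ȳ = 66.56 cm

plate: A = 90 × 130 = 11700.00, centroid at (45.00, 65.00).
removed quarter-circle: A = −¼π·20² = -314.16, centroid at (8.49, 8.49).
ΣA = 11385.84 cm²
ΣAx̄ = (11700.00)(45.00) + (-314.16)(8.49) = 523833.33 cm³
ΣAȳ = (11700.00)(65.00) + (-314.16)(8.49) = 757833.33 cm³
x̄ = 523833.33 / 11385.84 = 46.01 cm
ȳ = 757833.33 / 11385.84 = 66.56 cm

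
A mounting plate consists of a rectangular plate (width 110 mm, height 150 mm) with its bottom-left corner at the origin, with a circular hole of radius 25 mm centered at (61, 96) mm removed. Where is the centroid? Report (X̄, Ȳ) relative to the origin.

X̄ = 54.19 mm, Ȳ = 72.16 mm

plate: A = 110 × 150 = 16500.00, centroid at (55.00, 75.00).
hole: A = −π·25² = -1963.50, centroid at (61.00, 96.00).
ΣA = 14536.50 mm², ΣAX̄ = 787726.78 mm³, ΣAȲ = 1049004.44 mm³.
X̄ = 787726.78/14536.50 = 54.19 mm; Ȳ = 1049004.44/14536.50 = 72.16 mm.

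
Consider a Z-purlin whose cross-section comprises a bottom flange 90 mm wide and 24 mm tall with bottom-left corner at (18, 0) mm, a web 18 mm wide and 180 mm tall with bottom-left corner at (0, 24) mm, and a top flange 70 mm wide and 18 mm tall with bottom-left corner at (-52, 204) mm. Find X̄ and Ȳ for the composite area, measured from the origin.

Part | A | x̄ᵢ | ȳᵢ | A·x̄ᵢ | A·ȳᵢ
bottom flange | 2160.00 | 63.00 | 12.00 | 136080.00 | 25920.00
web | 3240.00 | 9.00 | 114.00 | 29160.00 | 369360.00
top flange | 1260.00 | -17.00 | 213.00 | -21420.00 | 268380.00
Σ | 6660.00 |  |  | 143820.00 | 663660.00
X̄ = 143820.00 / 6660.00 = 21.59 mm
Ȳ = 663660.00 / 6660.00 = 99.65 mm

X̄ = 21.59 mm, Ȳ = 99.65 mm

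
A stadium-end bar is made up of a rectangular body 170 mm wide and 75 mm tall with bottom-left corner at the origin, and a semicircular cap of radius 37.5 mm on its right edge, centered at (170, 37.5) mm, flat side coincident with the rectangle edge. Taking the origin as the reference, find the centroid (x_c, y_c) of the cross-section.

x_c = 99.90 mm, y_c = 37.50 mm

rectangular body: A = 170 × 75 = 12750.00, centroid at (85.00, 37.50).
semicircular end: A = ½π·37.5² = 2208.93, centroid at (185.92, 37.50).
ΣA = 14958.93 mm²
ΣAx_c = (12750.00)(85.00) + (2208.93)(185.92) = 1494424.75 mm³
ΣAy_c = (12750.00)(37.50) + (2208.93)(37.50) = 560959.96 mm³
x_c = 1494424.75 / 14958.93 = 99.90 mm
y_c = 560959.96 / 14958.93 = 37.50 mm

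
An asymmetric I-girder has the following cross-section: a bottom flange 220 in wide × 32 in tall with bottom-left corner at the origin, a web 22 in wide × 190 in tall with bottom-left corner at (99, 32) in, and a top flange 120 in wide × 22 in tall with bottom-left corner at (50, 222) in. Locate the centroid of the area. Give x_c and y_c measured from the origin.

x_c = 110.00 in, y_c = 90.81 in

bottom flange: A = 220 × 32 = 7040.00, centroid at (110.00, 16.00).
web: A = 22 × 190 = 4180.00, centroid at (110.00, 127.00).
top flange: A = 120 × 22 = 2640.00, centroid at (110.00, 233.00).
ΣA = 13860.00 in², ΣAx_c = 1524600.00 in³, ΣAy_c = 1258620.00 in³.
x_c = 1524600.00/13860.00 = 110.00 in; y_c = 1258620.00/13860.00 = 90.81 in.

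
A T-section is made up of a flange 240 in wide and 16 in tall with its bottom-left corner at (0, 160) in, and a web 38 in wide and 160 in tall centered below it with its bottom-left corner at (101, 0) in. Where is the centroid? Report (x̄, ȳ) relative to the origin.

web: A = 38 × 160 = 6080.00, centroid at (120.00, 80.00).
flange: A = 240 × 16 = 3840.00, centroid at (120.00, 168.00).
ΣA = 9920.00 in², ΣAx̄ = 1190400.00 in³, ΣAȳ = 1131520.00 in³.
x̄ = 1190400.00/9920.00 = 120.00 in; ȳ = 1131520.00/9920.00 = 114.06 in.

x̄ = 120.00 in, ȳ = 114.06 in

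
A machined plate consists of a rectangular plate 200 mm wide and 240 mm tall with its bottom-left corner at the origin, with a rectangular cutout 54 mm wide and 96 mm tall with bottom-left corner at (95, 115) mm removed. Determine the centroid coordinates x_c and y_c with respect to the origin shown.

x_c = 97.34 mm, y_c = 114.79 mm

Part | A | x̄ᵢ | ȳᵢ | A·x̄ᵢ | A·ȳᵢ
plate | 48000.00 | 100.00 | 120.00 | 4800000.00 | 5760000.00
hole | -5184.00 | 122.00 | 163.00 | -632448.00 | -844992.00
Σ | 42816.00 |  |  | 4167552.00 | 4915008.00
x_c = 4167552.00 / 42816.00 = 97.34 mm
y_c = 4915008.00 / 42816.00 = 114.79 mm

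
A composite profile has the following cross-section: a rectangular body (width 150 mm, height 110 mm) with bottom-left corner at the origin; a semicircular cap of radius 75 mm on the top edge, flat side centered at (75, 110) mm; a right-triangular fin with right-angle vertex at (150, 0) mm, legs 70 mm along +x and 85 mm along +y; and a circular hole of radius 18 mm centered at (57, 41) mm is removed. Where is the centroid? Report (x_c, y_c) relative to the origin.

x_c = 86.39 mm, y_c = 80.73 mm

rectangular body: A = 150 × 110 = 16500.00, centroid at (75.00, 55.00).
semicircular top: A = ½π·75² = 8835.73, centroid at (75.00, 141.83).
triangular fin: A = ½·70·85 = 2975.00, centroid at (173.33, 28.33).
hole: A = −π·18² = -1017.88, centroid at (57.00, 41.00).
ΣA = 27292.85 mm², ΣAx_c = 2357827.43 mm³, ΣAy_c = 2203238.98 mm³.
x_c = 2357827.43/27292.85 = 86.39 mm; y_c = 2203238.98/27292.85 = 80.73 mm.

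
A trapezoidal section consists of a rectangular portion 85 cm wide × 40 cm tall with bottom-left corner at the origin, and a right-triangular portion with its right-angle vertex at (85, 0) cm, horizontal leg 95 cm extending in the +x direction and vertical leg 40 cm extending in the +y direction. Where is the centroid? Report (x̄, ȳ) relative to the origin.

rectangular portion: A = 85 × 40 = 3400.00, centroid at (42.50, 20.00).
triangular portion: A = ½·95·40 = 1900.00, centroid at (116.67, 13.33).
ΣA = 5300.00 cm², ΣAx̄ = 366166.67 cm³, ΣAȳ = 93333.33 cm³.
x̄ = 366166.67/5300.00 = 69.09 cm; ȳ = 93333.33/5300.00 = 17.61 cm.

x̄ = 69.09 cm, ȳ = 17.61 cm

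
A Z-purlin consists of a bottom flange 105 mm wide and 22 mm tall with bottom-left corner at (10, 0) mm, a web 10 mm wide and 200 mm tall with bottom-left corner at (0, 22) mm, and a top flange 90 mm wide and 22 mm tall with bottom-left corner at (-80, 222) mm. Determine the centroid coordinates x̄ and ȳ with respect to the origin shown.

x̄ = 13.53 mm, ȳ = 116.18 mm

bottom flange: A = 105 × 22 = 2310.00, centroid at (62.50, 11.00).
web: A = 10 × 200 = 2000.00, centroid at (5.00, 122.00).
top flange: A = 90 × 22 = 1980.00, centroid at (-35.00, 233.00).
ΣA = 6290.00 mm², ΣAx̄ = 85075.00 mm³, ΣAȳ = 730750.00 mm³.
x̄ = 85075.00/6290.00 = 13.53 mm; ȳ = 730750.00/6290.00 = 116.18 mm.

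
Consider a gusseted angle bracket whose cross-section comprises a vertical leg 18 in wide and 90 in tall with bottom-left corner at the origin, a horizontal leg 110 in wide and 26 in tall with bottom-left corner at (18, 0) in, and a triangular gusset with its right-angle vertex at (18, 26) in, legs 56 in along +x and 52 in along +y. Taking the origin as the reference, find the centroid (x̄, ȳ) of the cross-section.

x̄ = 46.62 in, ȳ = 29.17 in

vertical leg: A = 18 × 90 = 1620.00, centroid at (9.00, 45.00).
horizontal leg: A = 110 × 26 = 2860.00, centroid at (73.00, 13.00).
gusset: A = ½·56·52 = 1456.00, centroid at (36.67, 43.33).
ΣA = 5936.00 in², ΣAx̄ = 276746.67 in³, ΣAȳ = 173173.33 in³.
x̄ = 276746.67/5936.00 = 46.62 in; ȳ = 173173.33/5936.00 = 29.17 in.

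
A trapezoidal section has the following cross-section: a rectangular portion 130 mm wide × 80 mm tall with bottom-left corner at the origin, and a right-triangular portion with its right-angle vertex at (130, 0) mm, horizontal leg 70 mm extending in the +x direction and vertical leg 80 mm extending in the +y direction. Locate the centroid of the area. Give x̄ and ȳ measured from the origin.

Part | A | x̄ᵢ | ȳᵢ | A·x̄ᵢ | A·ȳᵢ
rectangular portion | 10400.00 | 65.00 | 40.00 | 676000.00 | 416000.00
triangular portion | 2800.00 | 153.33 | 26.67 | 429333.33 | 74666.67
Σ | 13200.00 |  |  | 1105333.33 | 490666.67
x̄ = 1105333.33 / 13200.00 = 83.74 mm
ȳ = 490666.67 / 13200.00 = 37.17 mm

x̄ = 83.74 mm, ȳ = 37.17 mm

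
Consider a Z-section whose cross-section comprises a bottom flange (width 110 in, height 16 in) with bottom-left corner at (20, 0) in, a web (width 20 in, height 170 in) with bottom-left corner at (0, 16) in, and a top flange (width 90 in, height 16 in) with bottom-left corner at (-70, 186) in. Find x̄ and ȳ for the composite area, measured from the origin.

bottom flange: A = 110 × 16 = 1760.00, centroid at (75.00, 8.00).
web: A = 20 × 170 = 3400.00, centroid at (10.00, 101.00).
top flange: A = 90 × 16 = 1440.00, centroid at (-25.00, 194.00).
ΣA = 6600.00 in², ΣAx̄ = 130000.00 in³, ΣAȳ = 636840.00 in³.
x̄ = 130000.00/6600.00 = 19.70 in; ȳ = 636840.00/6600.00 = 96.49 in.

x̄ = 19.70 in, ȳ = 96.49 in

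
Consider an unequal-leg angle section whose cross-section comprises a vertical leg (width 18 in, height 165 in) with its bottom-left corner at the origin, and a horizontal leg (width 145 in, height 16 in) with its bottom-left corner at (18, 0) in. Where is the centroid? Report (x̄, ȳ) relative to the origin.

Part | A | x̄ᵢ | ȳᵢ | A·x̄ᵢ | A·ȳᵢ
vertical leg | 2970.00 | 9.00 | 82.50 | 26730.00 | 245025.00
horizontal leg | 2320.00 | 90.50 | 8.00 | 209960.00 | 18560.00
Σ | 5290.00 |  |  | 236690.00 | 263585.00
x̄ = 236690.00 / 5290.00 = 44.74 in
ȳ = 263585.00 / 5290.00 = 49.83 in

x̄ = 44.74 in, ȳ = 49.83 in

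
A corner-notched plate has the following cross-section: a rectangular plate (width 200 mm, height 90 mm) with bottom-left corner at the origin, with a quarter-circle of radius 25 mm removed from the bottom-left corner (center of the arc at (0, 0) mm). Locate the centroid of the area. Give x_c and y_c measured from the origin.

x_c = 102.51 mm, y_c = 45.96 mm

plate: A = 200 × 90 = 18000.00, centroid at (100.00, 45.00).
removed quarter-circle: A = −¼π·25² = -490.87, centroid at (10.61, 10.61).
ΣA = 17509.13 mm², ΣAx_c = 1794791.67 mm³, ΣAy_c = 804791.67 mm³.
x_c = 1794791.67/17509.13 = 102.51 mm; y_c = 804791.67/17509.13 = 45.96 mm.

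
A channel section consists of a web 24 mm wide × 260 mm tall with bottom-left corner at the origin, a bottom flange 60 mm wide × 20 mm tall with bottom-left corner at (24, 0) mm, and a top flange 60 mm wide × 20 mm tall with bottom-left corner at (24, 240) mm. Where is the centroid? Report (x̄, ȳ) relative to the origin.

web: A = 24 × 260 = 6240.00, centroid at (12.00, 130.00).
bottom flange: A = 60 × 20 = 1200.00, centroid at (54.00, 10.00).
top flange: A = 60 × 20 = 1200.00, centroid at (54.00, 250.00).
ΣA = 8640.00 mm², ΣAx̄ = 204480.00 mm³, ΣAȳ = 1123200.00 mm³.
x̄ = 204480.00/8640.00 = 23.67 mm; ȳ = 1123200.00/8640.00 = 130.00 mm.

x̄ = 23.67 mm, ȳ = 130.00 mm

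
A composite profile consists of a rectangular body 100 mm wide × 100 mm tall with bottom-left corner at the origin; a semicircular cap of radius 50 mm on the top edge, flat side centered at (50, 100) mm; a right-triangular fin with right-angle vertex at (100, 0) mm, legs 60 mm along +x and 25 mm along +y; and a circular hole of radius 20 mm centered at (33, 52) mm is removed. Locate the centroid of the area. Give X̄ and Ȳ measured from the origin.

X̄ = 55.50 mm, Ȳ = 68.32 mm

Part | A | x̄ᵢ | ȳᵢ | A·x̄ᵢ | A·ȳᵢ
rectangular body | 10000.00 | 50.00 | 50.00 | 500000.00 | 500000.00
semicircular top | 3926.99 | 50.00 | 121.22 | 196349.54 | 476032.42
triangular fin | 750.00 | 120.00 | 8.33 | 90000.00 | 6250.00
hole | -1256.64 | 33.00 | 52.00 | -41469.02 | -65345.13
Σ | 13420.35 |  |  | 744880.52 | 916937.29
X̄ = 744880.52 / 13420.35 = 55.50 mm
Ȳ = 916937.29 / 13420.35 = 68.32 mm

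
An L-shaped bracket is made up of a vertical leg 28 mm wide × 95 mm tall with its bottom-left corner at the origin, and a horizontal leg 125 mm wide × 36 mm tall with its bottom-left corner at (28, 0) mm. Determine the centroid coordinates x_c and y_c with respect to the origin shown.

vertical leg: A = 28 × 95 = 2660.00, centroid at (14.00, 47.50).
horizontal leg: A = 125 × 36 = 4500.00, centroid at (90.50, 18.00).
ΣA = 7160.00 mm², ΣAx_c = 444490.00 mm³, ΣAy_c = 207350.00 mm³.
x_c = 444490.00/7160.00 = 62.08 mm; y_c = 207350.00/7160.00 = 28.96 mm.

x_c = 62.08 mm, y_c = 28.96 mm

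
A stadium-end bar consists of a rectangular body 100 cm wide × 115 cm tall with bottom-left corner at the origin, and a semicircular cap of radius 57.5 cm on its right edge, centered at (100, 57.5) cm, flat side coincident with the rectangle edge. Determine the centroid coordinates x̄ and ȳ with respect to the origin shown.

x̄ = 73.15 cm, ȳ = 57.50 cm

rectangular body: A = 100 × 115 = 11500.00, centroid at (50.00, 57.50).
semicircular end: A = ½π·57.5² = 5193.45, centroid at (124.40, 57.50).
ΣA = 16693.45 cm², ΣAx̄ = 1221084.12 cm³, ΣAȳ = 959873.11 cm³.
x̄ = 1221084.12/16693.45 = 73.15 cm; ȳ = 959873.11/16693.45 = 57.50 cm.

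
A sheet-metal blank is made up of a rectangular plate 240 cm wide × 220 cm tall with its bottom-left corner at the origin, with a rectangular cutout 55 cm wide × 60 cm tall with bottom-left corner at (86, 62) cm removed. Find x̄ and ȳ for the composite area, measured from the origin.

x̄ = 120.43 cm, ȳ = 111.20 cm

plate: A = 240 × 220 = 52800.00, centroid at (120.00, 110.00).
hole: A = −(55 × 60) = -3300.00, centroid at (113.50, 92.00).
ΣA = 49500.00 cm²
ΣAx̄ = (52800.00)(120.00) + (-3300.00)(113.50) = 5961450.00 cm³
ΣAȳ = (52800.00)(110.00) + (-3300.00)(92.00) = 5504400.00 cm³
x̄ = 5961450.00 / 49500.00 = 120.43 cm
ȳ = 5504400.00 / 49500.00 = 111.20 cm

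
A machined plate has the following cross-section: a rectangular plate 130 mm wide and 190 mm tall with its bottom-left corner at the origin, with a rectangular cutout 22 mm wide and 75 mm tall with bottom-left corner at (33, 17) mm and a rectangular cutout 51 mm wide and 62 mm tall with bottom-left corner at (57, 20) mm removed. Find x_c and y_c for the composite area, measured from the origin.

Part | A | x̄ᵢ | ȳᵢ | A·x̄ᵢ | A·ȳᵢ
plate | 24700.00 | 65.00 | 95.00 | 1605500.00 | 2346500.00
hole 1 | -1650.00 | 44.00 | 54.50 | -72600.00 | -89925.00
hole 2 | -3162.00 | 82.50 | 51.00 | -260865.00 | -161262.00
Σ | 19888.00 |  |  | 1272035.00 | 2095313.00
x_c = 1272035.00 / 19888.00 = 63.96 mm
y_c = 2095313.00 / 19888.00 = 105.36 mm

x_c = 63.96 mm, y_c = 105.36 mm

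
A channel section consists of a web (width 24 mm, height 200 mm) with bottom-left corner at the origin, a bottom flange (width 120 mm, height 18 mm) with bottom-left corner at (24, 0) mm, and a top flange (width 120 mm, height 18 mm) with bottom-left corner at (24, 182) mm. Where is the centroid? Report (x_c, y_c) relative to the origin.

web: A = 24 × 200 = 4800.00, centroid at (12.00, 100.00).
bottom flange: A = 120 × 18 = 2160.00, centroid at (84.00, 9.00).
top flange: A = 120 × 18 = 2160.00, centroid at (84.00, 191.00).
ΣA = 9120.00 mm², ΣAx_c = 420480.00 mm³, ΣAy_c = 912000.00 mm³.
x_c = 420480.00/9120.00 = 46.11 mm; y_c = 912000.00/9120.00 = 100.00 mm.

x_c = 46.11 mm, y_c = 100.00 mm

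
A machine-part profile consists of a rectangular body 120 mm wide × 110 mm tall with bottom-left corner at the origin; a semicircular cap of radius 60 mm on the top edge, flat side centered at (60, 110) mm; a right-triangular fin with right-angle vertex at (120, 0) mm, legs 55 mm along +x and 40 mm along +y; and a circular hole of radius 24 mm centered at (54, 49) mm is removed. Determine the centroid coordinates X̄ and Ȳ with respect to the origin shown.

X̄ = 65.35 mm, Ȳ = 78.15 mm

Part | A | x̄ᵢ | ȳᵢ | A·x̄ᵢ | A·ȳᵢ
rectangular body | 13200.00 | 60.00 | 55.00 | 792000.00 | 726000.00
semicircular top | 5654.87 | 60.00 | 135.46 | 339292.01 | 766035.35
triangular fin | 1100.00 | 138.33 | 13.33 | 152166.67 | 14666.67
hole | -1809.56 | 54.00 | 49.00 | -97716.10 | -88668.31
Σ | 18145.31 |  |  | 1185742.58 | 1418033.70
X̄ = 1185742.58 / 18145.31 = 65.35 mm
Ȳ = 1418033.70 / 18145.31 = 78.15 mm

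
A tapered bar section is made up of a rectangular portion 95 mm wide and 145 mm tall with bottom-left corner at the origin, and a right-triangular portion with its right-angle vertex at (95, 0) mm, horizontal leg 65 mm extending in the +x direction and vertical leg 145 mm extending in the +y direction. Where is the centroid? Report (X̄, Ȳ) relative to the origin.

X̄ = 65.13 mm, Ȳ = 66.34 mm

Part | A | x̄ᵢ | ȳᵢ | A·x̄ᵢ | A·ȳᵢ
rectangular portion | 13775.00 | 47.50 | 72.50 | 654312.50 | 998687.50
triangular portion | 4712.50 | 116.67 | 48.33 | 549791.67 | 227770.83
Σ | 18487.50 |  |  | 1204104.17 | 1226458.33
X̄ = 1204104.17 / 18487.50 = 65.13 mm
Ȳ = 1226458.33 / 18487.50 = 66.34 mm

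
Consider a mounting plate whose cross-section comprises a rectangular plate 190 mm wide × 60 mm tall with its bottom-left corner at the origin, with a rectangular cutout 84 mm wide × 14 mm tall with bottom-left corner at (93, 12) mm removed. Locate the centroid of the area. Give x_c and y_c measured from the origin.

x_c = 90.40 mm, y_c = 31.27 mm

plate: A = 190 × 60 = 11400.00, centroid at (95.00, 30.00).
hole: A = −(84 × 14) = -1176.00, centroid at (135.00, 19.00).
ΣA = 10224.00 mm²
ΣAx_c = (11400.00)(95.00) + (-1176.00)(135.00) = 924240.00 mm³
ΣAy_c = (11400.00)(30.00) + (-1176.00)(19.00) = 319656.00 mm³
x_c = 924240.00 / 10224.00 = 90.40 mm
y_c = 319656.00 / 10224.00 = 31.27 mm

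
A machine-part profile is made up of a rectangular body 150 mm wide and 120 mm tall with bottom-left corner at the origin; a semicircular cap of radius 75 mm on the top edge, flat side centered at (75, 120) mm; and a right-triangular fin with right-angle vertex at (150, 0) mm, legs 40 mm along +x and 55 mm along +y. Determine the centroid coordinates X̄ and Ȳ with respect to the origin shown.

X̄ = 78.48 mm, Ȳ = 87.40 mm

Part | A | x̄ᵢ | ȳᵢ | A·x̄ᵢ | A·ȳᵢ
rectangular body | 18000.00 | 75.00 | 60.00 | 1350000.00 | 1080000.00
semicircular top | 8835.73 | 75.00 | 151.83 | 662679.70 | 1341537.52
triangular fin | 1100.00 | 163.33 | 18.33 | 179666.67 | 20166.67
Σ | 27935.73 |  |  | 2192346.37 | 2441704.19
X̄ = 2192346.37 / 27935.73 = 78.48 mm
Ȳ = 2441704.19 / 27935.73 = 87.40 mm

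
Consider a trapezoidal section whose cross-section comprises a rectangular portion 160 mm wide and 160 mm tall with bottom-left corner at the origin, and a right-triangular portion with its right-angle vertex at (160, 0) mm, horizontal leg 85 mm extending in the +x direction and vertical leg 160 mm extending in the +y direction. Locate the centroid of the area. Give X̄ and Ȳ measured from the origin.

X̄ = 102.74 mm, Ȳ = 74.40 mm

rectangular portion: A = 160 × 160 = 25600.00, centroid at (80.00, 80.00).
triangular portion: A = ½·85·160 = 6800.00, centroid at (188.33, 53.33).
ΣA = 32400.00 mm²
ΣAX̄ = (25600.00)(80.00) + (6800.00)(188.33) = 3328666.67 mm³
ΣAȲ = (25600.00)(80.00) + (6800.00)(53.33) = 2410666.67 mm³
X̄ = 3328666.67 / 32400.00 = 102.74 mm
Ȳ = 2410666.67 / 32400.00 = 74.40 mm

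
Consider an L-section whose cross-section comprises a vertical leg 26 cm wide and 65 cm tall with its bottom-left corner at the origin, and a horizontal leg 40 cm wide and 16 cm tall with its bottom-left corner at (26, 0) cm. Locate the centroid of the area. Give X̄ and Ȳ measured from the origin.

vertical leg: A = 26 × 65 = 1690.00, centroid at (13.00, 32.50).
horizontal leg: A = 40 × 16 = 640.00, centroid at (46.00, 8.00).
ΣA = 2330.00 cm²
ΣAX̄ = (1690.00)(13.00) + (640.00)(46.00) = 51410.00 cm³
ΣAȲ = (1690.00)(32.50) + (640.00)(8.00) = 60045.00 cm³
X̄ = 51410.00 / 2330.00 = 22.06 cm
Ȳ = 60045.00 / 2330.00 = 25.77 cm

X̄ = 22.06 cm, Ȳ = 25.77 cm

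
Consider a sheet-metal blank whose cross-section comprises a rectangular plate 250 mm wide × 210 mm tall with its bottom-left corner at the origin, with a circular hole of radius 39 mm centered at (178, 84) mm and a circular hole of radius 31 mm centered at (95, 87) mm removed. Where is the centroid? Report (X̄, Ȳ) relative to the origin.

X̄ = 121.36 mm, Ȳ = 108.46 mm

Part | A | x̄ᵢ | ȳᵢ | A·x̄ᵢ | A·ȳᵢ
plate | 52500.00 | 125.00 | 105.00 | 6562500.00 | 5512500.00
hole 1 | -4778.36 | 178.00 | 84.00 | -850548.51 | -401382.44
hole 2 | -3019.07 | 95.00 | 87.00 | -286811.70 | -262659.14
Σ | 44702.57 |  |  | 5425139.79 | 4848458.42
X̄ = 5425139.79 / 44702.57 = 121.36 mm
Ȳ = 4848458.42 / 44702.57 = 108.46 mm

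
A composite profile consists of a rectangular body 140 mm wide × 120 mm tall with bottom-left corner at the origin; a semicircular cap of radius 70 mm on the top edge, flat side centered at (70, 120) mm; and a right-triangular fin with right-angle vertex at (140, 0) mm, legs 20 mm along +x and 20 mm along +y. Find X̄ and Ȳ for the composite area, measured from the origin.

X̄ = 70.62 mm, Ȳ = 87.53 mm

rectangular body: A = 140 × 120 = 16800.00, centroid at (70.00, 60.00).
semicircular top: A = ½π·70² = 7696.90, centroid at (70.00, 149.71).
triangular fin: A = ½·20·20 = 200.00, centroid at (146.67, 6.67).
ΣA = 24696.90 mm²
ΣAX̄ = (16800.00)(70.00) + (7696.90)(70.00) + (200.00)(146.67) = 1744116.47 mm³
ΣAȲ = (16800.00)(60.00) + (7696.90)(149.71) + (200.00)(6.67) = 2161628.24 mm³
X̄ = 1744116.47 / 24696.90 = 70.62 mm
Ȳ = 2161628.24 / 24696.90 = 87.53 mm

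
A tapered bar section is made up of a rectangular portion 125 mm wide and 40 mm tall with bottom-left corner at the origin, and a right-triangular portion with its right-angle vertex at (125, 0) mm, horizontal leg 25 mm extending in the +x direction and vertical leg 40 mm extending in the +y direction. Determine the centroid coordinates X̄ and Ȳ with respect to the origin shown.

rectangular portion: A = 125 × 40 = 5000.00, centroid at (62.50, 20.00).
triangular portion: A = ½·25·40 = 500.00, centroid at (133.33, 13.33).
ΣA = 5500.00 mm²
ΣAX̄ = (5000.00)(62.50) + (500.00)(133.33) = 379166.67 mm³
ΣAȲ = (5000.00)(20.00) + (500.00)(13.33) = 106666.67 mm³
X̄ = 379166.67 / 5500.00 = 68.94 mm
Ȳ = 106666.67 / 5500.00 = 19.39 mm

X̄ = 68.94 mm, Ȳ = 19.39 mm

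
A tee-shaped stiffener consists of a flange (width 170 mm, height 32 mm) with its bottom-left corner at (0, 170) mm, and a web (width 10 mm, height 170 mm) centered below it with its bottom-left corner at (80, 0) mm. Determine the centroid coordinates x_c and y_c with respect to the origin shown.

x_c = 85.00 mm, y_c = 161.95 mm

web: A = 10 × 170 = 1700.00, centroid at (85.00, 85.00).
flange: A = 170 × 32 = 5440.00, centroid at (85.00, 186.00).
ΣA = 7140.00 mm², ΣAx_c = 606900.00 mm³, ΣAy_c = 1156340.00 mm³.
x_c = 606900.00/7140.00 = 85.00 mm; y_c = 1156340.00/7140.00 = 161.95 mm.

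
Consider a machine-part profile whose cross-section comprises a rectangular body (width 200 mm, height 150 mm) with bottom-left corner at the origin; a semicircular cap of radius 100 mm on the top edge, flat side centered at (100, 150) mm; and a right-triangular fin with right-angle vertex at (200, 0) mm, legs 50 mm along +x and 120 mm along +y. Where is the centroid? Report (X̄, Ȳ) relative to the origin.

X̄ = 107.19 mm, Ȳ = 110.72 mm

rectangular body: A = 200 × 150 = 30000.00, centroid at (100.00, 75.00).
semicircular top: A = ½π·100² = 15707.96, centroid at (100.00, 192.44).
triangular fin: A = ½·50·120 = 3000.00, centroid at (216.67, 40.00).
ΣA = 48707.96 mm², ΣAX̄ = 5220796.33 mm³, ΣAȲ = 5392861.16 mm³.
X̄ = 5220796.33/48707.96 = 107.19 mm; Ȳ = 5392861.16/48707.96 = 110.72 mm.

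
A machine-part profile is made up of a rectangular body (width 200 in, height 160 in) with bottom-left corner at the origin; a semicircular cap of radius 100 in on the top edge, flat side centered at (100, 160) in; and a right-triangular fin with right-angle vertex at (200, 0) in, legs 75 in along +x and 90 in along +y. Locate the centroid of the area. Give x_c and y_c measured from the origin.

rectangular body: A = 200 × 160 = 32000.00, centroid at (100.00, 80.00).
semicircular top: A = ½π·100² = 15707.96, centroid at (100.00, 202.44).
triangular fin: A = ½·75·90 = 3375.00, centroid at (225.00, 30.00).
ΣA = 51082.96 in²
ΣAx_c = (32000.00)(100.00) + (15707.96)(100.00) + (3375.00)(225.00) = 5530171.33 in³
ΣAy_c = (32000.00)(80.00) + (15707.96)(202.44) + (3375.00)(30.00) = 5841190.79 in³
x_c = 5530171.33 / 51082.96 = 108.26 in
y_c = 5841190.79 / 51082.96 = 114.35 in

x_c = 108.26 in, y_c = 114.35 in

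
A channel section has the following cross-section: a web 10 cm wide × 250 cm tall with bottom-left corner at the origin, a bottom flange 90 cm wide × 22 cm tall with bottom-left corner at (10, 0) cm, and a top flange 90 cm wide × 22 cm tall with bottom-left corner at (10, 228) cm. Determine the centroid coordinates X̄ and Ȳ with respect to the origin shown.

X̄ = 35.65 cm, Ȳ = 125.00 cm

web: A = 10 × 250 = 2500.00, centroid at (5.00, 125.00).
bottom flange: A = 90 × 22 = 1980.00, centroid at (55.00, 11.00).
top flange: A = 90 × 22 = 1980.00, centroid at (55.00, 239.00).
ΣA = 6460.00 cm²
ΣAX̄ = (2500.00)(5.00) + (1980.00)(55.00) + (1980.00)(55.00) = 230300.00 cm³
ΣAȲ = (2500.00)(125.00) + (1980.00)(11.00) + (1980.00)(239.00) = 807500.00 cm³
X̄ = 230300.00 / 6460.00 = 35.65 cm
Ȳ = 807500.00 / 6460.00 = 125.00 cm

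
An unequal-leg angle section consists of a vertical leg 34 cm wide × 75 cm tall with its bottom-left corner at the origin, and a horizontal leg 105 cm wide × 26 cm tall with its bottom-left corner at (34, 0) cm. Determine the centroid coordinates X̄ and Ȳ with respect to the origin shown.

Part | A | x̄ᵢ | ȳᵢ | A·x̄ᵢ | A·ȳᵢ
vertical leg | 2550.00 | 17.00 | 37.50 | 43350.00 | 95625.00
horizontal leg | 2730.00 | 86.50 | 13.00 | 236145.00 | 35490.00
Σ | 5280.00 |  |  | 279495.00 | 131115.00
X̄ = 279495.00 / 5280.00 = 52.93 cm
Ȳ = 131115.00 / 5280.00 = 24.83 cm

X̄ = 52.93 cm, Ȳ = 24.83 cm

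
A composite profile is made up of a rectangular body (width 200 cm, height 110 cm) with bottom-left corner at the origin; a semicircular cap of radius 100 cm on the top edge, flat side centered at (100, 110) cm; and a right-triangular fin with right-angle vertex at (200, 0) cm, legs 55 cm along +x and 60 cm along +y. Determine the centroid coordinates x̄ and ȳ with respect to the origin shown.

x̄ = 104.96 cm, ȳ = 92.42 cm

rectangular body: A = 200 × 110 = 22000.00, centroid at (100.00, 55.00).
semicircular top: A = ½π·100² = 15707.96, centroid at (100.00, 152.44).
triangular fin: A = ½·55·60 = 1650.00, centroid at (218.33, 20.00).
ΣA = 39357.96 cm²
ΣAx̄ = (22000.00)(100.00) + (15707.96)(100.00) + (1650.00)(218.33) = 4131046.33 cm³
ΣAȳ = (22000.00)(55.00) + (15707.96)(152.44) + (1650.00)(20.00) = 3637542.63 cm³
x̄ = 4131046.33 / 39357.96 = 104.96 cm
ȳ = 3637542.63 / 39357.96 = 92.42 cm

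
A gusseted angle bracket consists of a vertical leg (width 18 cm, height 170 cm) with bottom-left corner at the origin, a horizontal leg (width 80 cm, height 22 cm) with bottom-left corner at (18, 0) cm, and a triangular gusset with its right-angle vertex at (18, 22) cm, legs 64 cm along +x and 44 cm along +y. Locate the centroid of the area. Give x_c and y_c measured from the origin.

vertical leg: A = 18 × 170 = 3060.00, centroid at (9.00, 85.00).
horizontal leg: A = 80 × 22 = 1760.00, centroid at (58.00, 11.00).
gusset: A = ½·64·44 = 1408.00, centroid at (39.33, 36.67).
ΣA = 6228.00 cm², ΣAx_c = 185001.33 cm³, ΣAy_c = 331086.67 cm³.
x_c = 185001.33/6228.00 = 29.70 cm; y_c = 331086.67/6228.00 = 53.16 cm.

x_c = 29.70 cm, y_c = 53.16 cm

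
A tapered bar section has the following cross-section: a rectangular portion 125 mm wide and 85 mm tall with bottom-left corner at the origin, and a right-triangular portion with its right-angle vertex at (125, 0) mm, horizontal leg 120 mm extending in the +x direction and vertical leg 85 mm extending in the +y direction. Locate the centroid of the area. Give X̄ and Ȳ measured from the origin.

X̄ = 95.74 mm, Ȳ = 37.91 mm

rectangular portion: A = 125 × 85 = 10625.00, centroid at (62.50, 42.50).
triangular portion: A = ½·120·85 = 5100.00, centroid at (165.00, 28.33).
ΣA = 15725.00 mm², ΣAX̄ = 1505562.50 mm³, ΣAȲ = 596062.50 mm³.
X̄ = 1505562.50/15725.00 = 95.74 mm; Ȳ = 596062.50/15725.00 = 37.91 mm.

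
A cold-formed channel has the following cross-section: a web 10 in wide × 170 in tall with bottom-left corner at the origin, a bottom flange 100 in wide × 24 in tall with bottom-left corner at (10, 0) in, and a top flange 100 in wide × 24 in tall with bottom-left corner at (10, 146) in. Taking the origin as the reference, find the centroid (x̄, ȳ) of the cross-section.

x̄ = 45.62 in, ȳ = 85.00 in

web: A = 10 × 170 = 1700.00, centroid at (5.00, 85.00).
bottom flange: A = 100 × 24 = 2400.00, centroid at (60.00, 12.00).
top flange: A = 100 × 24 = 2400.00, centroid at (60.00, 158.00).
ΣA = 6500.00 in², ΣAx̄ = 296500.00 in³, ΣAȳ = 552500.00 in³.
x̄ = 296500.00/6500.00 = 45.62 in; ȳ = 552500.00/6500.00 = 85.00 in.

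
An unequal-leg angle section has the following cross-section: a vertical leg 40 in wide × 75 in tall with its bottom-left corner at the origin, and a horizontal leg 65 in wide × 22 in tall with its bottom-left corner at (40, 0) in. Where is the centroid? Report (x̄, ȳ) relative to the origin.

vertical leg: A = 40 × 75 = 3000.00, centroid at (20.00, 37.50).
horizontal leg: A = 65 × 22 = 1430.00, centroid at (72.50, 11.00).
ΣA = 4430.00 in², ΣAx̄ = 163675.00 in³, ΣAȳ = 128230.00 in³.
x̄ = 163675.00/4430.00 = 36.95 in; ȳ = 128230.00/4430.00 = 28.95 in.

x̄ = 36.95 in, ȳ = 28.95 in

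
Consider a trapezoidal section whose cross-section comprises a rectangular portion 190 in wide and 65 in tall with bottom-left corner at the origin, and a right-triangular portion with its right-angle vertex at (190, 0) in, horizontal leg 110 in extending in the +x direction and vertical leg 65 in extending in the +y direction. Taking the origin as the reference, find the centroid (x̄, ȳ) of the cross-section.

rectangular portion: A = 190 × 65 = 12350.00, centroid at (95.00, 32.50).
triangular portion: A = ½·110·65 = 3575.00, centroid at (226.67, 21.67).
ΣA = 15925.00 in²
ΣAx̄ = (12350.00)(95.00) + (3575.00)(226.67) = 1983583.33 in³
ΣAȳ = (12350.00)(32.50) + (3575.00)(21.67) = 478833.33 in³
x̄ = 1983583.33 / 15925.00 = 124.56 in
ȳ = 478833.33 / 15925.00 = 30.07 in

x̄ = 124.56 in, ȳ = 30.07 in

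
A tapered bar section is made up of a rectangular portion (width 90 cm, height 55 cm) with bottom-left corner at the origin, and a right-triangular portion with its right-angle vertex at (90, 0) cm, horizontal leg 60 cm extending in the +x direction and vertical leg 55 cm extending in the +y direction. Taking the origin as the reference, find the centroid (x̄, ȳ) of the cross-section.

x̄ = 61.25 cm, ȳ = 25.21 cm

Part | A | x̄ᵢ | ȳᵢ | A·x̄ᵢ | A·ȳᵢ
rectangular portion | 4950.00 | 45.00 | 27.50 | 222750.00 | 136125.00
triangular portion | 1650.00 | 110.00 | 18.33 | 181500.00 | 30250.00
Σ | 6600.00 |  |  | 404250.00 | 166375.00
x̄ = 404250.00 / 6600.00 = 61.25 cm
ȳ = 166375.00 / 6600.00 = 25.21 cm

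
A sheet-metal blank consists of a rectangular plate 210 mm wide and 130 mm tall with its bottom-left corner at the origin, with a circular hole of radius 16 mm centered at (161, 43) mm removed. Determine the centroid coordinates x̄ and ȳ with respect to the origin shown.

Part | A | x̄ᵢ | ȳᵢ | A·x̄ᵢ | A·ȳᵢ
plate | 27300.00 | 105.00 | 65.00 | 2866500.00 | 1774500.00
hole | -804.25 | 161.00 | 43.00 | -129483.88 | -34582.65
Σ | 26495.75 |  |  | 2737016.12 | 1739917.35
x̄ = 2737016.12 / 26495.75 = 103.30 mm
ȳ = 1739917.35 / 26495.75 = 65.67 mm

x̄ = 103.30 mm, ȳ = 65.67 mm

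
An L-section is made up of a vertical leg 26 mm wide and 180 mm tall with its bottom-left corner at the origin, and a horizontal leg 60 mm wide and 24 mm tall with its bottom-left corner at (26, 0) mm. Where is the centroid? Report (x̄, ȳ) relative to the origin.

Part | A | x̄ᵢ | ȳᵢ | A·x̄ᵢ | A·ȳᵢ
vertical leg | 4680.00 | 13.00 | 90.00 | 60840.00 | 421200.00
horizontal leg | 1440.00 | 56.00 | 12.00 | 80640.00 | 17280.00
Σ | 6120.00 |  |  | 141480.00 | 438480.00
x̄ = 141480.00 / 6120.00 = 23.12 mm
ȳ = 438480.00 / 6120.00 = 71.65 mm

x̄ = 23.12 mm, ȳ = 71.65 mm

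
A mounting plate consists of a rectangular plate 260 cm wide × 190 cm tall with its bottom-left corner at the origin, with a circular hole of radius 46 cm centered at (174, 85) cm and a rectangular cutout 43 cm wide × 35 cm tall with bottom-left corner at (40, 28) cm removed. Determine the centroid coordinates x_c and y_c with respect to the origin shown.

x_c = 125.41 cm, y_c = 98.42 cm

plate: A = 260 × 190 = 49400.00, centroid at (130.00, 95.00).
hole 1: A = −π·46² = -6647.61, centroid at (174.00, 85.00).
hole 2: A = −(43 × 35) = -1505.00, centroid at (61.50, 45.50).
ΣA = 41247.39 cm²
ΣAx_c = (49400.00)(130.00) + (-6647.61)(174.00) + (-1505.00)(61.50) = 5172758.35 cm³
ΣAy_c = (49400.00)(95.00) + (-6647.61)(85.00) + (-1505.00)(45.50) = 4059475.65 cm³
x_c = 5172758.35 / 41247.39 = 125.41 cm
y_c = 4059475.65 / 41247.39 = 98.42 cm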